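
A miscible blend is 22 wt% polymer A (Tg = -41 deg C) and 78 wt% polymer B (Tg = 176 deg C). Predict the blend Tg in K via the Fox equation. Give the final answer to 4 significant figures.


1/Tg = w1/Tg1 + w2/Tg2 (in Kelvin)
Tg1 = 232.15 K, Tg2 = 449.15 K
1/Tg = 0.22/232.15 + 0.78/449.15
Tg = 372.5 K


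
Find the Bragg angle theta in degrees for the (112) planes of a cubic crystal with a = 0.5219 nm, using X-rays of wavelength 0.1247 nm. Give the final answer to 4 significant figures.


d = a / sqrt(h^2+k^2+l^2)
d = 0.5219 / sqrt(6) = 0.213065 nm
lambda = 2*d*sin(theta)  =>  sin(theta) = lambda / (2*d)
sin(theta) = 0.1247 / (2 * 0.213065) = 0.292634
theta = 17.02 deg


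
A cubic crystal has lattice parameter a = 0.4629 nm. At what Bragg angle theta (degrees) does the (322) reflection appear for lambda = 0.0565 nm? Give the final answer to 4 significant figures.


d = a / sqrt(h^2+k^2+l^2)
d = 0.4629 / sqrt(17) = 0.11227 nm
lambda = 2*d*sin(theta)  =>  sin(theta) = lambda / (2*d)
sin(theta) = 0.0565 / (2 * 0.11227) = 0.251626
theta = 14.57 deg


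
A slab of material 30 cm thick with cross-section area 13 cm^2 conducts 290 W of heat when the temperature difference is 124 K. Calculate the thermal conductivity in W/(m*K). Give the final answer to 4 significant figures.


k = Q*L / (A*dT)
L = 0.3 m, A = 1.3e-03 m^2
k = 290 * 0.3 / (1.3e-03 * 124)
k = 539.7 W/(m*K)


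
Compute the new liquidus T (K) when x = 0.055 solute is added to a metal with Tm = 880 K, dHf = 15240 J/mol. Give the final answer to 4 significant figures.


dT = R*Tm^2*x / dHf
dT = 8.314 * 880^2 * 0.055 / 15240
dT = 23.2356 K
T_new = 880 - 23.2356 = 856.8 K


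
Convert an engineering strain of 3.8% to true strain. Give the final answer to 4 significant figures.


epsilon_true = ln(1 + epsilon_eng)
epsilon_true = ln(1 + 0.038)
epsilon_true = 0.0373


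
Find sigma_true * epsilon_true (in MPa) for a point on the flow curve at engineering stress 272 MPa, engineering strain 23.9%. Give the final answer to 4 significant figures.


sigma_true = sigma_eng * (1 + epsilon_eng)
sigma_true = 272 * (1 + 0.239) = 337.008 MPa
epsilon_true = ln(1 + epsilon_eng)
epsilon_true = ln(1 + 0.239) = 0.214305
sigma_true * epsilon_true = 337.008 * 0.214305 = 72.22 MPa


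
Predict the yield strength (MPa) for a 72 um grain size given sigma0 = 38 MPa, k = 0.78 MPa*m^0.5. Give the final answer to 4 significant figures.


sigma_y = sigma0 + k / sqrt(d)
d = 72 um = 7.2e-05 m
sigma_y = 38 + 0.78 / sqrt(7.2e-05)
sigma_y = 129.9 MPa


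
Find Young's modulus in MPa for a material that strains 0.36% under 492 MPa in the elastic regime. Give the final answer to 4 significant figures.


E = sigma / epsilon
epsilon = 0.36% = 3.6e-03
E = 492 / 3.6e-03
E = 136700 MPa


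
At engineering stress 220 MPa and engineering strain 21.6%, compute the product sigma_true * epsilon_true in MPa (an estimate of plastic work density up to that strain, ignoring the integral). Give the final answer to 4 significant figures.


sigma_true = sigma_eng * (1 + epsilon_eng)
sigma_true = 220 * (1 + 0.216) = 267.52 MPa
epsilon_true = ln(1 + epsilon_eng)
epsilon_true = ln(1 + 0.216) = 0.195567
sigma_true * epsilon_true = 267.52 * 0.195567 = 52.32 MPa


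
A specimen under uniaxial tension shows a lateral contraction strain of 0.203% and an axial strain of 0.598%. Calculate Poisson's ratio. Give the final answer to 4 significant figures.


nu = -epsilon_lat / epsilon_axial
Lateral strain is contraction (negative), so using magnitudes:
nu = 0.203 / 0.598
nu = 0.3395


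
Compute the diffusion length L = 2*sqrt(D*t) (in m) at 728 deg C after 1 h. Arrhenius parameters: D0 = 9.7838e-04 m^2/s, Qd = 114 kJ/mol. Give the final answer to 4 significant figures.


Step 1: D = D0 * exp(-Qd/(R*T))
T = 1001.15 K
D = 9.7838e-04 * exp(-114e3 / (8.314 * 1001.15)) = 1.10251e-09 m^2/s
Step 2: L = 2*sqrt(D*t)
t = 1 h = 3600 s
L = 2*sqrt(1.10251e-09 * 3600) = 3.984e-03 m


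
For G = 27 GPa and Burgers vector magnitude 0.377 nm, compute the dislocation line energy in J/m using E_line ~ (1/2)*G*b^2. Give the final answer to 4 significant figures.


E = G*b^2/2
b = 0.377 nm = 3.77e-10 m
G = 27 GPa = 2.7e+10 Pa
E = 0.5 * 2.7e+10 * (3.77e-10)^2
E = 1.919e-09 J/m


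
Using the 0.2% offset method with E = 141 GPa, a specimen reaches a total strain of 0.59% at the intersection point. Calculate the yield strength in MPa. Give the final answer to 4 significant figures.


Offset strain = 0.002
Elastic strain at yield = total_strain - offset = 5.9e-03 - 0.002 = 3.9e-03
sigma_y = E * elastic_strain = 141000 * 3.9e-03
sigma_y = 549.9 MPa


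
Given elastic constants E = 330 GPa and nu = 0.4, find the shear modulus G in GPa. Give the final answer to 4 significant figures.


G = E / (2*(1+nu))
G = 330 / (2*(1+0.4))
G = 117.9 GPa


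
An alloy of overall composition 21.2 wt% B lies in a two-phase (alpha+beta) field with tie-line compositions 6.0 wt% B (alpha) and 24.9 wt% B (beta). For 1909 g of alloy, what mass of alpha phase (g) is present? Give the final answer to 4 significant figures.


f_alpha = (C_beta - C0) / (C_beta - C_alpha)
f_alpha = (24.9 - 21.2) / (24.9 - 6.0) = 0.195767
m_alpha = f_alpha * m_total = 0.195767 * 1909 = 373.7 g


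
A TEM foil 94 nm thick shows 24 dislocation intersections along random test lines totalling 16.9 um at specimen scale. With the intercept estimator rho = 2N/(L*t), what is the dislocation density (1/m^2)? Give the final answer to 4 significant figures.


rho = 2N / (L * t)
L = 16.9 um = 1.69e-05 m, t = 94 nm = 9.4e-08 m
rho = 2 * 24 / (1.69e-05 * 9.4e-08)
rho = 3.022e+13 1/m^2


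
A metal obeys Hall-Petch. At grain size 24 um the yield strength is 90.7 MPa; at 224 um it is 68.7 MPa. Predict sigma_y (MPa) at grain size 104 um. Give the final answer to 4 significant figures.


sigma_y = sigma0 + k / sqrt(d)
1/sqrt(d1) = 1/sqrt(2.4e-05) = 204.124;  1/sqrt(d2) = 66.8153
k = (sigma1 - sigma2) / (1/sqrt(d1) - 1/sqrt(d2)) = (90.7 - 68.7) / (204.124 - 66.8153) = 0.160223 MPa*m^0.5
sigma0 = sigma1 - k/sqrt(d1) = 90.7 - 0.160223*204.124 = 57.9947 MPa
sigma_y(d3) = 57.9947 + 0.160223 / sqrt(1.04e-04) = 73.71 MPa


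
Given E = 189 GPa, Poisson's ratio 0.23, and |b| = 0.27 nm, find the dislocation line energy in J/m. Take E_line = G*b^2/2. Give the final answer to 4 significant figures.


Step 1: G = E / (2*(1+nu))
G = 189 / (2*(1+0.23)) = 76.8293 GPa = 7.68293e+10 Pa
Step 2: E_line = G*b^2/2
b = 0.27 nm = 2.7e-10 m
E_line = 0.5 * 7.68293e+10 * (2.7e-10)^2 = 2.8e-09 J/m


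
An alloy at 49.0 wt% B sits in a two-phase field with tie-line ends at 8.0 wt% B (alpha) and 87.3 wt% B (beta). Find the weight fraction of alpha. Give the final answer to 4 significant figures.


f_alpha = (C_beta - C0) / (C_beta - C_alpha)
f_alpha = (87.3 - 49.0) / (87.3 - 8.0)
f_alpha = 0.483


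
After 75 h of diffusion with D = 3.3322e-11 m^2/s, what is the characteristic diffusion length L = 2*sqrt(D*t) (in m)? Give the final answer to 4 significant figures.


t = 75 hr = 270000 s
Diffusion length = 2*sqrt(D*t)
= 2*sqrt(3.3322e-11 * 270000)
= 5.999e-03 m


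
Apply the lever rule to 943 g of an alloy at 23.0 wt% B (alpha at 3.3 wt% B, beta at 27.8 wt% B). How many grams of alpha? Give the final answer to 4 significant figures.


f_alpha = (C_beta - C0) / (C_beta - C_alpha)
f_alpha = (27.8 - 23.0) / (27.8 - 3.3) = 0.195918
m_alpha = f_alpha * m_total = 0.195918 * 943 = 184.8 g


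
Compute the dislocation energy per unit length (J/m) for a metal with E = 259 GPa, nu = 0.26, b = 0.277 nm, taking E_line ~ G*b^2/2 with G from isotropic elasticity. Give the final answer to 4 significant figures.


Step 1: G = E / (2*(1+nu))
G = 259 / (2*(1+0.26)) = 102.778 GPa = 1.02778e+11 Pa
Step 2: E_line = G*b^2/2
b = 0.277 nm = 2.77e-10 m
E_line = 0.5 * 1.02778e+11 * (2.77e-10)^2 = 3.943e-09 J/m


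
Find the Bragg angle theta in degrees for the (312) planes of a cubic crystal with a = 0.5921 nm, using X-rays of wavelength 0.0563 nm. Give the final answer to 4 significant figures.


d = a / sqrt(h^2+k^2+l^2)
d = 0.5921 / sqrt(14) = 0.158245 nm
lambda = 2*d*sin(theta)  =>  sin(theta) = lambda / (2*d)
sin(theta) = 0.0563 / (2 * 0.158245) = 0.177888
theta = 10.25 deg


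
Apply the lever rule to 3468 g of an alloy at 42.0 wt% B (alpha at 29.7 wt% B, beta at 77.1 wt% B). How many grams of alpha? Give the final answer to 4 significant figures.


f_alpha = (C_beta - C0) / (C_beta - C_alpha)
f_alpha = (77.1 - 42.0) / (77.1 - 29.7) = 0.740506
m_alpha = f_alpha * m_total = 0.740506 * 3468 = 2568 g


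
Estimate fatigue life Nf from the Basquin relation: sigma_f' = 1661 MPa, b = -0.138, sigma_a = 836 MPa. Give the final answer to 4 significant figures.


sigma_a = sigma_f' * (2*Nf)^b
2*Nf = (sigma_a / sigma_f')^(1/b)
2*Nf = (836 / 1661)^(1/-0.138)
2*Nf = 144.745
Nf = 72.37 cycles


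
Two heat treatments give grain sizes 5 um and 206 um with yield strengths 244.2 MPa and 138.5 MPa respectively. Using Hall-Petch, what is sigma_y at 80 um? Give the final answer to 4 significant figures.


sigma_y = sigma0 + k / sqrt(d)
1/sqrt(d1) = 1/sqrt(5e-06) = 447.214;  1/sqrt(d2) = 69.6733
k = (sigma1 - sigma2) / (1/sqrt(d1) - 1/sqrt(d2)) = (244.2 - 138.5) / (447.214 - 69.6733) = 0.27997 MPa*m^0.5
sigma0 = sigma1 - k/sqrt(d1) = 244.2 - 0.27997*447.214 = 118.994 MPa
sigma_y(d3) = 118.994 + 0.27997 / sqrt(8e-05) = 150.3 MPa


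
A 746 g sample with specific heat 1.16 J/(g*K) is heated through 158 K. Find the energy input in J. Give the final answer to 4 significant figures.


Q = m * cp * dT
Q = 746 * 1.16 * 158
Q = 136700 J


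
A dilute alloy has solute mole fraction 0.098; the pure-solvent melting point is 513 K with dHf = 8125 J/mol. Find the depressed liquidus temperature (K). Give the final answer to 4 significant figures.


dT = R*Tm^2*x / dHf
dT = 8.314 * 513^2 * 0.098 / 8125
dT = 26.3905 K
T_new = 513 - 26.3905 = 486.6 K


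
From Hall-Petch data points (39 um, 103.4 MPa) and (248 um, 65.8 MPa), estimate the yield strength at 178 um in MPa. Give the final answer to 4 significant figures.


sigma_y = sigma0 + k / sqrt(d)
1/sqrt(d1) = 1/sqrt(3.9e-05) = 160.128;  1/sqrt(d2) = 63.5001
k = (sigma1 - sigma2) / (1/sqrt(d1) - 1/sqrt(d2)) = (103.4 - 65.8) / (160.128 - 63.5001) = 0.389121 MPa*m^0.5
sigma0 = sigma1 - k/sqrt(d1) = 103.4 - 0.389121*160.128 = 41.0908 MPa
sigma_y(d3) = 41.0908 + 0.389121 / sqrt(1.78e-04) = 70.26 MPa


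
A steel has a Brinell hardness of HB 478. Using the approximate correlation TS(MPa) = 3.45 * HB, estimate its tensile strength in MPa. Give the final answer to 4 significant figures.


TS (MPa) = 3.45 * HB
TS = 3.45 * 478
TS = 1649 MPa


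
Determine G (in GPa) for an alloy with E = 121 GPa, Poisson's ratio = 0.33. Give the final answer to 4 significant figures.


G = E / (2*(1+nu))
G = 121 / (2*(1+0.33))
G = 45.49 GPa


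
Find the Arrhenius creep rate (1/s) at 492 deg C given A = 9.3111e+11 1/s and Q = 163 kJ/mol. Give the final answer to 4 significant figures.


rate = A * exp(-Q / (R*T))
T = 492 + 273.15 = 765.15 K
rate = 9.3111e+11 * exp(-163e3 / (8.314 * 765.15))
rate = 6.935 1/s


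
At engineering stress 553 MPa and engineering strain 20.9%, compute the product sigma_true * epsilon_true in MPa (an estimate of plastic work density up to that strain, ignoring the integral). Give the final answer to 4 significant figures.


sigma_true = sigma_eng * (1 + epsilon_eng)
sigma_true = 553 * (1 + 0.209) = 668.577 MPa
epsilon_true = ln(1 + epsilon_eng)
epsilon_true = ln(1 + 0.209) = 0.189794
sigma_true * epsilon_true = 668.577 * 0.189794 = 126.9 MPa


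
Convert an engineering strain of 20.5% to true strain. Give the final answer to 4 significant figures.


epsilon_true = ln(1 + epsilon_eng)
epsilon_true = ln(1 + 0.205)
epsilon_true = 0.1865


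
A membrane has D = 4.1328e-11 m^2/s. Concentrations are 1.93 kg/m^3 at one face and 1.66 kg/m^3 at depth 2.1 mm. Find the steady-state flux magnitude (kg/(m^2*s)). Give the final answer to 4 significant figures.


J = -D * (dC/dx) = D * (C1 - C2) / dx
J = 4.1328e-11 * (1.93 - 1.66) / 2.1e-03
J = 5.314e-09 kg/(m^2*s)


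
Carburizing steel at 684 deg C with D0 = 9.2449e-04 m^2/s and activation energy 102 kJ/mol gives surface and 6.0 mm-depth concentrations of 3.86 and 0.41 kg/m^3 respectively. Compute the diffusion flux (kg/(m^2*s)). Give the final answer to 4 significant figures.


Step 1: D = D0 * exp(-Qd/(R*T))
T = 684 + 273.15 = 957.15 K
D = 9.2449e-04 * exp(-102e3 / (8.314 * 957.15)) = 2.50752e-09 m^2/s
Step 2: J = D * (C1 - C2) / dx
J = 2.50752e-09 * (3.86 - 0.41) / 6e-03
J = 1.442e-06 kg/(m^2*s)


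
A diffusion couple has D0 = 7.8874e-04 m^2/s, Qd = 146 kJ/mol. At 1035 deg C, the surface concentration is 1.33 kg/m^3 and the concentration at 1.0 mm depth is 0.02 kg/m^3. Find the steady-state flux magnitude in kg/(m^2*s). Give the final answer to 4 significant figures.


Step 1: D = D0 * exp(-Qd/(R*T))
T = 1035 + 273.15 = 1308.15 K
D = 7.8874e-04 * exp(-146e3 / (8.314 * 1308.15)) = 1.16659e-09 m^2/s
Step 2: J = D * (C1 - C2) / dx
J = 1.16659e-09 * (1.33 - 0.02) / 1e-03
J = 1.528e-06 kg/(m^2*s)


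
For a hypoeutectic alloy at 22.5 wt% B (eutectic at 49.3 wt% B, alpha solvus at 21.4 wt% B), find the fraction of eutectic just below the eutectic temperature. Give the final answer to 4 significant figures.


f_primary = (C_e - C0) / (C_e - C_alpha_max)
f_primary = (49.3 - 22.5) / (49.3 - 21.4)
f_primary = 0.960573
f_eutectic = 1 - 0.960573 = 0.03943


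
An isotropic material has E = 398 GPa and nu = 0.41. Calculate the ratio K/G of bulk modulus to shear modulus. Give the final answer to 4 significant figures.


G = E / (2*(1+nu))
G = 398 / (2*(1+0.41)) = 141.135 GPa
K = E / (3*(1-2*nu))
K = 398 / (3*(1-2*0.41)) = 737.037 GPa
K/G = 737.037 / 141.135 = 5.222


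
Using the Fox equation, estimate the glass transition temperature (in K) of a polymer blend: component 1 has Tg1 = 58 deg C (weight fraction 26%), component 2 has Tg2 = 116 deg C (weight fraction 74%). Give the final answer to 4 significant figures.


1/Tg = w1/Tg1 + w2/Tg2 (in Kelvin)
Tg1 = 331.15 K, Tg2 = 389.15 K
1/Tg = 0.26/331.15 + 0.74/389.15
Tg = 372.2 K


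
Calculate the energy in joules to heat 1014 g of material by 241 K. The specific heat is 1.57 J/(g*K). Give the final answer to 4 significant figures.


Q = m * cp * dT
Q = 1014 * 1.57 * 241
Q = 383700 J


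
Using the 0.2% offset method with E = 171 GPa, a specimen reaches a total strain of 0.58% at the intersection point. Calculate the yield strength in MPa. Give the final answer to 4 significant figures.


Offset strain = 0.002
Elastic strain at yield = total_strain - offset = 5.8e-03 - 0.002 = 3.8e-03
sigma_y = E * elastic_strain = 171000 * 3.8e-03
sigma_y = 649.8 MPa


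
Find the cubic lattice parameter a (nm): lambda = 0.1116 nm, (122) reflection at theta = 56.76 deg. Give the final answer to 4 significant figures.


d = lambda / (2*sin(theta))
d = 0.1116 / (2*sin(56.76 deg))
d = 0.0667159 nm
a = d * sqrt(h^2+k^2+l^2) = 0.0667159 * sqrt(9)
a = 0.2001 nm


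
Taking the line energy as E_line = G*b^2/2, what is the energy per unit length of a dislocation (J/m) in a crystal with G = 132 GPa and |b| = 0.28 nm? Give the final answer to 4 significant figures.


E = G*b^2/2
b = 0.28 nm = 2.8e-10 m
G = 132 GPa = 1.32e+11 Pa
E = 0.5 * 1.32e+11 * (2.8e-10)^2
E = 5.174e-09 J/m


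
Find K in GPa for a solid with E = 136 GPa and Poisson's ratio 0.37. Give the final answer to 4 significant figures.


K = E / (3*(1-2*nu))
K = 136 / (3*(1-2*0.37))
K = 174.4 GPa


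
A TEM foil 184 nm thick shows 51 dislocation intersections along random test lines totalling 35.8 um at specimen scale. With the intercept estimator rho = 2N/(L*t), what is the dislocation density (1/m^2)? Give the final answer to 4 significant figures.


rho = 2N / (L * t)
L = 35.8 um = 3.58e-05 m, t = 184 nm = 1.84e-07 m
rho = 2 * 51 / (3.58e-05 * 1.84e-07)
rho = 1.548e+13 1/m^2


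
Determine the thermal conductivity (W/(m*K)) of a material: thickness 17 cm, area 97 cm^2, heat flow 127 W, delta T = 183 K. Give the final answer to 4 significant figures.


k = Q*L / (A*dT)
L = 0.17 m, A = 9.7e-03 m^2
k = 127 * 0.17 / (9.7e-03 * 183)
k = 12.16 W/(m*K)


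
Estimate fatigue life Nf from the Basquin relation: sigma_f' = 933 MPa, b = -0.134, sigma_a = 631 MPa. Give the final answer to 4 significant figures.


sigma_a = sigma_f' * (2*Nf)^b
2*Nf = (sigma_a / sigma_f')^(1/b)
2*Nf = (631 / 933)^(1/-0.134)
2*Nf = 18.5163
Nf = 9.258 cycles


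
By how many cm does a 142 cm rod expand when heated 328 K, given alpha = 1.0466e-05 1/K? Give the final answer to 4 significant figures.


dL = L0 * alpha * dT
dL = 142 * 1.0466e-05 * 328
dL = 0.4875 cm


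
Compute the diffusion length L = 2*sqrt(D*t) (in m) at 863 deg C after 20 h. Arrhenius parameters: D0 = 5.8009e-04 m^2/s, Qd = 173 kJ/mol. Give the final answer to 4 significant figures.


Step 1: D = D0 * exp(-Qd/(R*T))
T = 1136.15 K
D = 5.8009e-04 * exp(-173e3 / (8.314 * 1136.15)) = 6.44928e-12 m^2/s
Step 2: L = 2*sqrt(D*t)
t = 20 h = 72000 s
L = 2*sqrt(6.44928e-12 * 72000) = 1.363e-03 m


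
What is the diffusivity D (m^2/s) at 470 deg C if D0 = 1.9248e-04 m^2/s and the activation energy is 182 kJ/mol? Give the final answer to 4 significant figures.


D = D0 * exp(-Qd / (R*T))
T = 743.15 K
D = 1.9248e-04 * exp(-182e3 / (8.314 * 743.15))
D = 3.101e-17 m^2/s


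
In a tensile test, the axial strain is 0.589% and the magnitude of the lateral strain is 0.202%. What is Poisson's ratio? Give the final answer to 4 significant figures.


nu = -epsilon_lat / epsilon_axial
Lateral strain is contraction (negative), so using magnitudes:
nu = 0.202 / 0.589
nu = 0.343


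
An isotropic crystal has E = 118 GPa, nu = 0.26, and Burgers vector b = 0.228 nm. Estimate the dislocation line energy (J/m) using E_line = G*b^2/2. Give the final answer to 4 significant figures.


Step 1: G = E / (2*(1+nu))
G = 118 / (2*(1+0.26)) = 46.8254 GPa = 4.68254e+10 Pa
Step 2: E_line = G*b^2/2
b = 0.228 nm = 2.28e-10 m
E_line = 0.5 * 4.68254e+10 * (2.28e-10)^2 = 1.217e-09 J/m


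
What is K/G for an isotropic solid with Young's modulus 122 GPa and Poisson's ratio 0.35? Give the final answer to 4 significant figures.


G = E / (2*(1+nu))
G = 122 / (2*(1+0.35)) = 45.1852 GPa
K = E / (3*(1-2*nu))
K = 122 / (3*(1-2*0.35)) = 135.556 GPa
K/G = 135.556 / 45.1852 = 3


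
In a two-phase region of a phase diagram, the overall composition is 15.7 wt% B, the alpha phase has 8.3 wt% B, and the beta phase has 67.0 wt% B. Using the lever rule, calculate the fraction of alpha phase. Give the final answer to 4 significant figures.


f_alpha = (C_beta - C0) / (C_beta - C_alpha)
f_alpha = (67.0 - 15.7) / (67.0 - 8.3)
f_alpha = 0.8739


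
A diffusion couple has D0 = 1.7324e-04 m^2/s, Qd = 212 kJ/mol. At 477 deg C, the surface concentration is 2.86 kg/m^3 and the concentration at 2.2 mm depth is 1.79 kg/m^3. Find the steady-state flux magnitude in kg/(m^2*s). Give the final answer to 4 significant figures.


Step 1: D = D0 * exp(-Qd/(R*T))
T = 477 + 273.15 = 750.15 K
D = 1.7324e-04 * exp(-212e3 / (8.314 * 750.15)) = 2.99279e-19 m^2/s
Step 2: J = D * (C1 - C2) / dx
J = 2.99279e-19 * (2.86 - 1.79) / 2.2e-03
J = 1.456e-16 kg/(m^2*s)


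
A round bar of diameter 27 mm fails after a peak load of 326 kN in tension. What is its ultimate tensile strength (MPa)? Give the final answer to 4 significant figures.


A0 = pi*(d/2)^2 = pi*(27/2)^2 = 572.555 mm^2
UTS = F_max / A0 = 326*1000 / 572.555
UTS = 569.4 MPa


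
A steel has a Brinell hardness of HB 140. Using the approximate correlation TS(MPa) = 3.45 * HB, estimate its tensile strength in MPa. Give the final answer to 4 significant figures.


TS (MPa) = 3.45 * HB
TS = 3.45 * 140
TS = 483 MPa


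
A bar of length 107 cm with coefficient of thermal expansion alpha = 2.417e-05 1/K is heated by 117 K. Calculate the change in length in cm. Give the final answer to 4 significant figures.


dL = L0 * alpha * dT
dL = 107 * 2.417e-05 * 117
dL = 0.3026 cm


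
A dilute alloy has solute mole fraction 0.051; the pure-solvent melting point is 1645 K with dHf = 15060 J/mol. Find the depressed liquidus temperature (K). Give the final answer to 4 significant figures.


dT = R*Tm^2*x / dHf
dT = 8.314 * 1645^2 * 0.051 / 15060
dT = 76.1881 K
T_new = 1645 - 76.1881 = 1569 K


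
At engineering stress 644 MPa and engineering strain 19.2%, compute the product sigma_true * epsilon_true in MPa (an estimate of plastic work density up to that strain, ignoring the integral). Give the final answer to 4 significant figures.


sigma_true = sigma_eng * (1 + epsilon_eng)
sigma_true = 644 * (1 + 0.192) = 767.648 MPa
epsilon_true = ln(1 + epsilon_eng)
epsilon_true = ln(1 + 0.192) = 0.175633
sigma_true * epsilon_true = 767.648 * 0.175633 = 134.8 MPa


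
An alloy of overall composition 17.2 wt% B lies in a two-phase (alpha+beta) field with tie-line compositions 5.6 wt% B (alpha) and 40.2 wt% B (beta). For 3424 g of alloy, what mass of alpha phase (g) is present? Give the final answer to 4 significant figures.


f_alpha = (C_beta - C0) / (C_beta - C_alpha)
f_alpha = (40.2 - 17.2) / (40.2 - 5.6) = 0.66474
m_alpha = f_alpha * m_total = 0.66474 * 3424 = 2276 g


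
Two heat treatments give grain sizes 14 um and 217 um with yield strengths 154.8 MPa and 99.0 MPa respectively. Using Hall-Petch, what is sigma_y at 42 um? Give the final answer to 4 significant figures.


sigma_y = sigma0 + k / sqrt(d)
1/sqrt(d1) = 1/sqrt(1.4e-05) = 267.261;  1/sqrt(d2) = 67.8844
k = (sigma1 - sigma2) / (1/sqrt(d1) - 1/sqrt(d2)) = (154.8 - 99.0) / (267.261 - 67.8844) = 0.279872 MPa*m^0.5
sigma0 = sigma1 - k/sqrt(d1) = 154.8 - 0.279872*267.261 = 80.001 MPa
sigma_y(d3) = 80.001 + 0.279872 / sqrt(4.2e-05) = 123.2 MPa


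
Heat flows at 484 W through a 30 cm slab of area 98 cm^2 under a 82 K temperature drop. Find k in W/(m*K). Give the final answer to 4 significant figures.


k = Q*L / (A*dT)
L = 0.3 m, A = 9.8e-03 m^2
k = 484 * 0.3 / (9.8e-03 * 82)
k = 180.7 W/(m*K)


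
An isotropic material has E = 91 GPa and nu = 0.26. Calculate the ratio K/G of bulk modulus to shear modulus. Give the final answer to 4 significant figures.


G = E / (2*(1+nu))
G = 91 / (2*(1+0.26)) = 36.1111 GPa
K = E / (3*(1-2*nu))
K = 91 / (3*(1-2*0.26)) = 63.1944 GPa
K/G = 63.1944 / 36.1111 = 1.75


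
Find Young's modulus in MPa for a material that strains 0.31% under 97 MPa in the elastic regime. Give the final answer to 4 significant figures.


E = sigma / epsilon
epsilon = 0.31% = 3.1e-03
E = 97 / 3.1e-03
E = 31290 MPa


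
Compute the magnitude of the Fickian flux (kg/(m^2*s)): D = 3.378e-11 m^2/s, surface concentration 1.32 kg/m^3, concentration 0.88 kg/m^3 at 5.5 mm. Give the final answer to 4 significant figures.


J = -D * (dC/dx) = D * (C1 - C2) / dx
J = 3.378e-11 * (1.32 - 0.88) / 5.5e-03
J = 2.702e-09 kg/(m^2*s)


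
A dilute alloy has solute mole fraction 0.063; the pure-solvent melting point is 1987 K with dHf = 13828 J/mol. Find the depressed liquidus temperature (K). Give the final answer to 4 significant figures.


dT = R*Tm^2*x / dHf
dT = 8.314 * 1987^2 * 0.063 / 13828
dT = 149.55 K
T_new = 1987 - 149.55 = 1837 K


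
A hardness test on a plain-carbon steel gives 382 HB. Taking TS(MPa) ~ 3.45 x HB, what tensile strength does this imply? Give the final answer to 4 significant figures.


TS (MPa) = 3.45 * HB
TS = 3.45 * 382
TS = 1318 MPa


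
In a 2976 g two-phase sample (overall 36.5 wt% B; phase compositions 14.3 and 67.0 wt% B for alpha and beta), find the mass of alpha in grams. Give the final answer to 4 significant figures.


f_alpha = (C_beta - C0) / (C_beta - C_alpha)
f_alpha = (67.0 - 36.5) / (67.0 - 14.3) = 0.578748
m_alpha = f_alpha * m_total = 0.578748 * 2976 = 1722 g


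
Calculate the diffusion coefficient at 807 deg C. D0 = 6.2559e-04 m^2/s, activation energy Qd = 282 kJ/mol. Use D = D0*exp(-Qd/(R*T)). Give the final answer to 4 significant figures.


D = D0 * exp(-Qd / (R*T))
T = 1080.15 K
D = 6.2559e-04 * exp(-282e3 / (8.314 * 1080.15))
D = 1.441e-17 m^2/s


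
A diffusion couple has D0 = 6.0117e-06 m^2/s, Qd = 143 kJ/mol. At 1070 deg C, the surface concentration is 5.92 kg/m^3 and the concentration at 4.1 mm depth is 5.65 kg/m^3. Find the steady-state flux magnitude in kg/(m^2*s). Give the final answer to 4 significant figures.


Step 1: D = D0 * exp(-Qd/(R*T))
T = 1070 + 273.15 = 1343.15 K
D = 6.0117e-06 * exp(-143e3 / (8.314 * 1343.15)) = 1.65035e-11 m^2/s
Step 2: J = D * (C1 - C2) / dx
J = 1.65035e-11 * (5.92 - 5.65) / 4.1e-03
J = 1.087e-09 kg/(m^2*s)


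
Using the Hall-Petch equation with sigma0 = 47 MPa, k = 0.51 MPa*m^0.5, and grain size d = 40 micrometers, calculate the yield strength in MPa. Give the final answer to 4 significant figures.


sigma_y = sigma0 + k / sqrt(d)
d = 40 um = 4e-05 m
sigma_y = 47 + 0.51 / sqrt(4e-05)
sigma_y = 127.6 MPa


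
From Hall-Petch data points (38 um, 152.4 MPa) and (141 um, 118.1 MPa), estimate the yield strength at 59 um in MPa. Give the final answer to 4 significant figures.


sigma_y = sigma0 + k / sqrt(d)
1/sqrt(d1) = 1/sqrt(3.8e-05) = 162.221;  1/sqrt(d2) = 84.2152
k = (sigma1 - sigma2) / (1/sqrt(d1) - 1/sqrt(d2)) = (152.4 - 118.1) / (162.221 - 84.2152) = 0.439708 MPa*m^0.5
sigma0 = sigma1 - k/sqrt(d1) = 152.4 - 0.439708*162.221 = 81.0699 MPa
sigma_y(d3) = 81.0699 + 0.439708 / sqrt(5.9e-05) = 138.3 MPa


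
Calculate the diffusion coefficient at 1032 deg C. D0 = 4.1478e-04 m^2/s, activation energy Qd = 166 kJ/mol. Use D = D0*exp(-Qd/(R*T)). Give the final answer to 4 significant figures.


D = D0 * exp(-Qd / (R*T))
T = 1305.15 K
D = 4.1478e-04 * exp(-166e3 / (8.314 * 1305.15))
D = 9.417e-11 m^2/s


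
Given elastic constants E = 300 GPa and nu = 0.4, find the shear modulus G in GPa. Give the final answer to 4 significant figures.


G = E / (2*(1+nu))
G = 300 / (2*(1+0.4))
G = 107.1 GPa


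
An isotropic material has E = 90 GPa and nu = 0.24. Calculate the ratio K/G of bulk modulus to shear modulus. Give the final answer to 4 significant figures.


G = E / (2*(1+nu))
G = 90 / (2*(1+0.24)) = 36.2903 GPa
K = E / (3*(1-2*nu))
K = 90 / (3*(1-2*0.24)) = 57.6923 GPa
K/G = 57.6923 / 36.2903 = 1.59


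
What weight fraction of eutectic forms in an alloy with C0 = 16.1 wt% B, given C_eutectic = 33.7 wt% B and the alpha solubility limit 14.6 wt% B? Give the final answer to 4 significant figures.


f_primary = (C_e - C0) / (C_e - C_alpha_max)
f_primary = (33.7 - 16.1) / (33.7 - 14.6)
f_primary = 0.921466
f_eutectic = 1 - 0.921466 = 0.07853


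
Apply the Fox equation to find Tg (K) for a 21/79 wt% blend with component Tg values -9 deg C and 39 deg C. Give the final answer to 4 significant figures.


1/Tg = w1/Tg1 + w2/Tg2 (in Kelvin)
Tg1 = 264.15 K, Tg2 = 312.15 K
1/Tg = 0.21/264.15 + 0.79/312.15
Tg = 300.7 K


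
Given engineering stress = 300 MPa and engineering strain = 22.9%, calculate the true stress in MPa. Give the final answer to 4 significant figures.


sigma_true = sigma_eng * (1 + epsilon_eng)
sigma_true = 300 * (1 + 0.229)
sigma_true = 368.7 MPa


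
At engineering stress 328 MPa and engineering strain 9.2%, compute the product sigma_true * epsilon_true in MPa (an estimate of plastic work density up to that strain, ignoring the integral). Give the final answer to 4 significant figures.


sigma_true = sigma_eng * (1 + epsilon_eng)
sigma_true = 328 * (1 + 0.092) = 358.176 MPa
epsilon_true = ln(1 + epsilon_eng)
epsilon_true = ln(1 + 0.092) = 0.0880109
sigma_true * epsilon_true = 358.176 * 0.0880109 = 31.52 MPa


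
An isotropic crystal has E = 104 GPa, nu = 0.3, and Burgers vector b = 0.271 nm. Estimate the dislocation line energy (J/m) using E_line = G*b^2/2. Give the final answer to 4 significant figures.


Step 1: G = E / (2*(1+nu))
G = 104 / (2*(1+0.3)) = 40 GPa = 4e+10 Pa
Step 2: E_line = G*b^2/2
b = 0.271 nm = 2.71e-10 m
E_line = 0.5 * 4e+10 * (2.71e-10)^2 = 1.469e-09 J/m


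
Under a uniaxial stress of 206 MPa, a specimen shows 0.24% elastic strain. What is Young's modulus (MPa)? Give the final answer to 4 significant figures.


E = sigma / epsilon
epsilon = 0.24% = 2.4e-03
E = 206 / 2.4e-03
E = 85830 MPa


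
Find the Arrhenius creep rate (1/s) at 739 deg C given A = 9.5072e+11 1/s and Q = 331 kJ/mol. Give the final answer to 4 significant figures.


rate = A * exp(-Q / (R*T))
T = 739 + 273.15 = 1012.15 K
rate = 9.5072e+11 * exp(-331e3 / (8.314 * 1012.15))
rate = 7.858e-06 1/s


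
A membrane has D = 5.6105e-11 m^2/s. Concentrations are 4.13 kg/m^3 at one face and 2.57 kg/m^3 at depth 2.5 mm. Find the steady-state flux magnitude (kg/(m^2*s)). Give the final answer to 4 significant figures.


J = -D * (dC/dx) = D * (C1 - C2) / dx
J = 5.6105e-11 * (4.13 - 2.57) / 2.5e-03
J = 3.501e-08 kg/(m^2*s)


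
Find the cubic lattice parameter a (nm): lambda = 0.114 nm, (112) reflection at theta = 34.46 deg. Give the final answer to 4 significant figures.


d = lambda / (2*sin(theta))
d = 0.114 / (2*sin(34.46 deg))
d = 0.100737 nm
a = d * sqrt(h^2+k^2+l^2) = 0.100737 * sqrt(6)
a = 0.2468 nm


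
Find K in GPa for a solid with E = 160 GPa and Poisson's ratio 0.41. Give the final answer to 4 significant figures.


K = E / (3*(1-2*nu))
K = 160 / (3*(1-2*0.41))
K = 296.3 GPa


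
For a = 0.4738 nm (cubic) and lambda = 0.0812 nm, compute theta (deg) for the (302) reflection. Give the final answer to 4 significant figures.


d = a / sqrt(h^2+k^2+l^2)
d = 0.4738 / sqrt(13) = 0.131408 nm
lambda = 2*d*sin(theta)  =>  sin(theta) = lambda / (2*d)
sin(theta) = 0.0812 / (2 * 0.131408) = 0.30896
theta = 18 deg


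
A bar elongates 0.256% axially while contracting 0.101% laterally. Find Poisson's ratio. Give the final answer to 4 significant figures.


nu = -epsilon_lat / epsilon_axial
Lateral strain is contraction (negative), so using magnitudes:
nu = 0.101 / 0.256
nu = 0.3945


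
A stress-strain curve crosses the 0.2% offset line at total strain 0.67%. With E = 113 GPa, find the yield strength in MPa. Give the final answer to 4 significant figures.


Offset strain = 0.002
Elastic strain at yield = total_strain - offset = 6.7e-03 - 0.002 = 4.7e-03
sigma_y = E * elastic_strain = 113000 * 4.7e-03
sigma_y = 531.1 MPa


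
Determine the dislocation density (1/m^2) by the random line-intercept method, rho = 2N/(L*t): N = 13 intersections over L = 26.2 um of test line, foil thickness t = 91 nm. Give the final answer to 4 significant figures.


rho = 2N / (L * t)
L = 26.2 um = 2.62e-05 m, t = 91 nm = 9.1e-08 m
rho = 2 * 13 / (2.62e-05 * 9.1e-08)
rho = 1.091e+13 1/m^2


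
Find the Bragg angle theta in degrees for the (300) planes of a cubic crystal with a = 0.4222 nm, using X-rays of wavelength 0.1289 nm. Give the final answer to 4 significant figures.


d = a / sqrt(h^2+k^2+l^2)
d = 0.4222 / sqrt(9) = 0.140733 nm
lambda = 2*d*sin(theta)  =>  sin(theta) = lambda / (2*d)
sin(theta) = 0.1289 / (2 * 0.140733) = 0.457958
theta = 27.26 deg


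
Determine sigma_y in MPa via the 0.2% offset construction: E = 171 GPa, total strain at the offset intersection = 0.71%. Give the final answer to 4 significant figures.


Offset strain = 0.002
Elastic strain at yield = total_strain - offset = 7.1e-03 - 0.002 = 5.1e-03
sigma_y = E * elastic_strain = 171000 * 5.1e-03
sigma_y = 872.1 MPa


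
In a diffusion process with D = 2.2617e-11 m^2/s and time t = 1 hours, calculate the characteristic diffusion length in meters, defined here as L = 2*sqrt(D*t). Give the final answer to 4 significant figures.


t = 1 hr = 3600 s
Diffusion length = 2*sqrt(D*t)
= 2*sqrt(2.2617e-11 * 3600)
= 5.707e-04 m


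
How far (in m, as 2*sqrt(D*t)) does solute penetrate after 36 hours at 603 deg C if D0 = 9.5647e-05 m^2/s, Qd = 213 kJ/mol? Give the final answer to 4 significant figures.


Step 1: D = D0 * exp(-Qd/(R*T))
T = 876.15 K
D = 9.5647e-05 * exp(-213e3 / (8.314 * 876.15)) = 1.91205e-17 m^2/s
Step 2: L = 2*sqrt(D*t)
t = 36 h = 129600 s
L = 2*sqrt(1.91205e-17 * 129600) = 3.148e-06 m


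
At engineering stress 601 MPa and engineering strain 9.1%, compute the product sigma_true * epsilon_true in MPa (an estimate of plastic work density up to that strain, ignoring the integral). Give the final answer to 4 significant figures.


sigma_true = sigma_eng * (1 + epsilon_eng)
sigma_true = 601 * (1 + 0.091) = 655.691 MPa
epsilon_true = ln(1 + epsilon_eng)
epsilon_true = ln(1 + 0.091) = 0.0870947
sigma_true * epsilon_true = 655.691 * 0.0870947 = 57.11 MPa


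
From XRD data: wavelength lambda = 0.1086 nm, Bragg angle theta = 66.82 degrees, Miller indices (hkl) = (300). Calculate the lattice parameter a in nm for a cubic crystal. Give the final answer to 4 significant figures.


d = lambda / (2*sin(theta))
d = 0.1086 / (2*sin(66.82 deg))
d = 0.0590684 nm
a = d * sqrt(h^2+k^2+l^2) = 0.0590684 * sqrt(9)
a = 0.1772 nm


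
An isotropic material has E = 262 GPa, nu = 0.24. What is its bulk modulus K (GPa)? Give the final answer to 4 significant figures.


K = E / (3*(1-2*nu))
K = 262 / (3*(1-2*0.24))
K = 167.9 GPa


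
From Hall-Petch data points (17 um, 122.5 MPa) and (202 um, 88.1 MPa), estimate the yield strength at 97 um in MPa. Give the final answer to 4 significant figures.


sigma_y = sigma0 + k / sqrt(d)
1/sqrt(d1) = 1/sqrt(1.7e-05) = 242.536;  1/sqrt(d2) = 70.3598
k = (sigma1 - sigma2) / (1/sqrt(d1) - 1/sqrt(d2)) = (122.5 - 88.1) / (242.536 - 70.3598) = 0.199796 MPa*m^0.5
sigma0 = sigma1 - k/sqrt(d1) = 122.5 - 0.199796*242.536 = 74.0424 MPa
sigma_y(d3) = 74.0424 + 0.199796 / sqrt(9.7e-05) = 94.33 MPa


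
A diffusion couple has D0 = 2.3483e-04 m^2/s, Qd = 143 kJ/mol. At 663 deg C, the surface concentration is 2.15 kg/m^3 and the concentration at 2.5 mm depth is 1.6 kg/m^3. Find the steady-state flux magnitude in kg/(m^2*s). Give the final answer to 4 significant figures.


Step 1: D = D0 * exp(-Qd/(R*T))
T = 663 + 273.15 = 936.15 K
D = 2.3483e-04 * exp(-143e3 / (8.314 * 936.15)) = 2.46293e-12 m^2/s
Step 2: J = D * (C1 - C2) / dx
J = 2.46293e-12 * (2.15 - 1.6) / 2.5e-03
J = 5.418e-10 kg/(m^2*s)


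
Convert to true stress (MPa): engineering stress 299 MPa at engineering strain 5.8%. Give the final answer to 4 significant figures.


sigma_true = sigma_eng * (1 + epsilon_eng)
sigma_true = 299 * (1 + 0.058)
sigma_true = 316.3 MPa


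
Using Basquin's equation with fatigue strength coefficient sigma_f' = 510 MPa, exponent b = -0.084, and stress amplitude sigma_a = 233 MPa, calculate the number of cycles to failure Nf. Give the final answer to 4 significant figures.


sigma_a = sigma_f' * (2*Nf)^b
2*Nf = (sigma_a / sigma_f')^(1/b)
2*Nf = (233 / 510)^(1/-0.084)
2*Nf = 11224.6
Nf = 5612 cycles


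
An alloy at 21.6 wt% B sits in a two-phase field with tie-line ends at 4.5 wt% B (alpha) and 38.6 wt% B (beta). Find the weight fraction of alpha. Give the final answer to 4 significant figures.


f_alpha = (C_beta - C0) / (C_beta - C_alpha)
f_alpha = (38.6 - 21.6) / (38.6 - 4.5)
f_alpha = 0.4985


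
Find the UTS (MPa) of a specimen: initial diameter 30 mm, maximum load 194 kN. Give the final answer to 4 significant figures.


A0 = pi*(d/2)^2 = pi*(30/2)^2 = 706.858 mm^2
UTS = F_max / A0 = 194*1000 / 706.858
UTS = 274.5 MPa


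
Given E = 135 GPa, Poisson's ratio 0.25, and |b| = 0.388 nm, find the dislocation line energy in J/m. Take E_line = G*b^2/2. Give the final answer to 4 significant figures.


Step 1: G = E / (2*(1+nu))
G = 135 / (2*(1+0.25)) = 54 GPa = 5.4e+10 Pa
Step 2: E_line = G*b^2/2
b = 0.388 nm = 3.88e-10 m
E_line = 0.5 * 5.4e+10 * (3.88e-10)^2 = 4.065e-09 J/m


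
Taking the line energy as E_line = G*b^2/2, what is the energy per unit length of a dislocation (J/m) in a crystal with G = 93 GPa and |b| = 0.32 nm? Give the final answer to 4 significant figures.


E = G*b^2/2
b = 0.32 nm = 3.2e-10 m
G = 93 GPa = 9.3e+10 Pa
E = 0.5 * 9.3e+10 * (3.2e-10)^2
E = 4.762e-09 J/m


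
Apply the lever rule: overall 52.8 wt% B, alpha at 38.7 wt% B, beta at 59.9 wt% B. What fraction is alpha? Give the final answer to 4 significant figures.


f_alpha = (C_beta - C0) / (C_beta - C_alpha)
f_alpha = (59.9 - 52.8) / (59.9 - 38.7)
f_alpha = 0.3349


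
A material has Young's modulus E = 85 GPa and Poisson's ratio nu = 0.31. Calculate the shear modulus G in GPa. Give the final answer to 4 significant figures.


G = E / (2*(1+nu))
G = 85 / (2*(1+0.31))
G = 32.44 GPa


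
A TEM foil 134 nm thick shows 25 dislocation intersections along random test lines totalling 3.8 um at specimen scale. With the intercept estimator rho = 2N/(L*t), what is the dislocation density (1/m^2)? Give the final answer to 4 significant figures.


rho = 2N / (L * t)
L = 3.8 um = 3.8e-06 m, t = 134 nm = 1.34e-07 m
rho = 2 * 25 / (3.8e-06 * 1.34e-07)
rho = 9.819e+13 1/m^2


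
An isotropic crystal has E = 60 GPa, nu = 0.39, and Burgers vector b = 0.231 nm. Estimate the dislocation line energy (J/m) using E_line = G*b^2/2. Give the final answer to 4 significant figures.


Step 1: G = E / (2*(1+nu))
G = 60 / (2*(1+0.39)) = 21.5827 GPa = 2.15827e+10 Pa
Step 2: E_line = G*b^2/2
b = 0.231 nm = 2.31e-10 m
E_line = 0.5 * 2.15827e+10 * (2.31e-10)^2 = 5.758e-10 J/m


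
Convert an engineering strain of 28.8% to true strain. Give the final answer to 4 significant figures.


epsilon_true = ln(1 + epsilon_eng)
epsilon_true = ln(1 + 0.288)
epsilon_true = 0.2531


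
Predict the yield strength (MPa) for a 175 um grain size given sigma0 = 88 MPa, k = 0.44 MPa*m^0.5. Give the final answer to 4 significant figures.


sigma_y = sigma0 + k / sqrt(d)
d = 175 um = 1.75e-04 m
sigma_y = 88 + 0.44 / sqrt(1.75e-04)
sigma_y = 121.3 MPa


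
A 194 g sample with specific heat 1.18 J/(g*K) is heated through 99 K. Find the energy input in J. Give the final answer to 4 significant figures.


Q = m * cp * dT
Q = 194 * 1.18 * 99
Q = 22660 J


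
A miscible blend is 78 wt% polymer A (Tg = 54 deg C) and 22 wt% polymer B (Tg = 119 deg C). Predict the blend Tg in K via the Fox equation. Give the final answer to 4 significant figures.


1/Tg = w1/Tg1 + w2/Tg2 (in Kelvin)
Tg1 = 327.15 K, Tg2 = 392.15 K
1/Tg = 0.78/327.15 + 0.22/392.15
Tg = 339.5 K


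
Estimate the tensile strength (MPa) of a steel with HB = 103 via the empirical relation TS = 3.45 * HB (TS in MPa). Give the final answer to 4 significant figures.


TS (MPa) = 3.45 * HB
TS = 3.45 * 103
TS = 355.4 MPa


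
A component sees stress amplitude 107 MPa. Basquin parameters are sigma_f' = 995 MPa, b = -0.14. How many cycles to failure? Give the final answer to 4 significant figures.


sigma_a = sigma_f' * (2*Nf)^b
2*Nf = (sigma_a / sigma_f')^(1/b)
2*Nf = (107 / 995)^(1/-0.14)
2*Nf = 8.26844e+06
Nf = 4.134e+06 cycles


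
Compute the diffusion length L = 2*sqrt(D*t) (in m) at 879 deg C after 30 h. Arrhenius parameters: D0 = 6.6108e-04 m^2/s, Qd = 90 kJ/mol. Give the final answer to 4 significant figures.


Step 1: D = D0 * exp(-Qd/(R*T))
T = 1152.15 K
D = 6.6108e-04 * exp(-90e3 / (8.314 * 1152.15)) = 5.49296e-08 m^2/s
Step 2: L = 2*sqrt(D*t)
t = 30 h = 108000 s
L = 2*sqrt(5.49296e-08 * 108000) = 0.154 m


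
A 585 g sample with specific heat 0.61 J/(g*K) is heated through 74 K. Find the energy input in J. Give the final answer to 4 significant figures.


Q = m * cp * dT
Q = 585 * 0.61 * 74
Q = 26410 J


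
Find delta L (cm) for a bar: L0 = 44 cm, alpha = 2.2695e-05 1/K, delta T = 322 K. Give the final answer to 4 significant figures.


dL = L0 * alpha * dT
dL = 44 * 2.2695e-05 * 322
dL = 0.3215 cm


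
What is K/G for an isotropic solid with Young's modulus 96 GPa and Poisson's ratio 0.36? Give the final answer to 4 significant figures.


G = E / (2*(1+nu))
G = 96 / (2*(1+0.36)) = 35.2941 GPa
K = E / (3*(1-2*nu))
K = 96 / (3*(1-2*0.36)) = 114.286 GPa
K/G = 114.286 / 35.2941 = 3.238
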